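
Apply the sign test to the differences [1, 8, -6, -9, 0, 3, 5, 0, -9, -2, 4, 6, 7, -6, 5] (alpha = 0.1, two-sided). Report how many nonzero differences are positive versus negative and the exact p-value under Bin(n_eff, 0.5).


Step 1: Discard zero differences. Original n = 15; n_eff = number of nonzero differences = 13.
Nonzero differences (with sign): +1, +8, -6, -9, +3, +5, -9, -2, +4, +6, +7, -6, +5
Step 2: Count signs: positive = 8, negative = 5.
Step 3: Under H0: P(positive) = 0.5, so the number of positives S ~ Bin(13, 0.5).
Step 4: Two-sided exact p-value = sum of Bin(13,0.5) probabilities at or below the observed probability = 0.581055.
Step 5: alpha = 0.1. fail to reject H0.

n_eff = 13, pos = 8, neg = 5, p = 0.581055, fail to reject H0.


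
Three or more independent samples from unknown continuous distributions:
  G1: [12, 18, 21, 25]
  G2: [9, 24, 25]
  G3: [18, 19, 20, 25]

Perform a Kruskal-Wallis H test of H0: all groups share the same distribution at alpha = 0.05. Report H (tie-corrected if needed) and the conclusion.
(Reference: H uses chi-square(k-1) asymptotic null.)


Step 1: Combine all N = 11 observations and assign midranks.
sorted (value, group, rank): (9,G2,1), (12,G1,2), (18,G1,3.5), (18,G3,3.5), (19,G3,5), (20,G3,6), (21,G1,7), (24,G2,8), (25,G1,10), (25,G2,10), (25,G3,10)
Step 2: Sum ranks within each group.
R_1 = 22.5 (n_1 = 4)
R_2 = 19 (n_2 = 3)
R_3 = 24.5 (n_3 = 4)
Step 3: H = 12/(N(N+1)) * sum(R_i^2/n_i) - 3(N+1)
     = 12/(11*12) * (22.5^2/4 + 19^2/3 + 24.5^2/4) - 3*12
     = 0.090909 * 396.958 - 36
     = 0.087121.
Step 4: Ties present; correction factor C = 1 - 30/(11^3 - 11) = 0.977273. Corrected H = 0.087121 / 0.977273 = 0.089147.
Step 5: Under H0, H ~ chi^2(2); p-value = 0.956405.
Step 6: alpha = 0.05. fail to reject H0.

H = 0.0891, df = 2, p = 0.956405, fail to reject H0.


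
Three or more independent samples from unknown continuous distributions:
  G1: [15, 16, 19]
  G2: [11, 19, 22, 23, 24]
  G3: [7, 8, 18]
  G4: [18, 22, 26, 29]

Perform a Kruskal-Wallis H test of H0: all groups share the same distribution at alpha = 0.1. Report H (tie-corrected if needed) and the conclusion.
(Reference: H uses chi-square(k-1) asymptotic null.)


Step 1: Combine all N = 15 observations and assign midranks.
sorted (value, group, rank): (7,G3,1), (8,G3,2), (11,G2,3), (15,G1,4), (16,G1,5), (18,G3,6.5), (18,G4,6.5), (19,G1,8.5), (19,G2,8.5), (22,G2,10.5), (22,G4,10.5), (23,G2,12), (24,G2,13), (26,G4,14), (29,G4,15)
Step 2: Sum ranks within each group.
R_1 = 17.5 (n_1 = 3)
R_2 = 47 (n_2 = 5)
R_3 = 9.5 (n_3 = 3)
R_4 = 46 (n_4 = 4)
Step 3: H = 12/(N(N+1)) * sum(R_i^2/n_i) - 3(N+1)
     = 12/(15*16) * (17.5^2/3 + 47^2/5 + 9.5^2/3 + 46^2/4) - 3*16
     = 0.050000 * 1102.97 - 48
     = 7.148333.
Step 4: Ties present; correction factor C = 1 - 18/(15^3 - 15) = 0.994643. Corrected H = 7.148333 / 0.994643 = 7.186834.
Step 5: Under H0, H ~ chi^2(3); p-value = 0.066175.
Step 6: alpha = 0.1. reject H0.

H = 7.1868, df = 3, p = 0.066175, reject H0.


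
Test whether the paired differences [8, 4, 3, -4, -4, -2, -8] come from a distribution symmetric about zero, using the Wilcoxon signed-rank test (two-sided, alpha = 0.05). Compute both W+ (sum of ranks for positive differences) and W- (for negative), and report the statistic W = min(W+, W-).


Step 1: Drop any zero differences (none here) and take |d_i|.
|d| = [8, 4, 3, 4, 4, 2, 8]
Step 2: Midrank |d_i| (ties get averaged ranks).
ranks: |8|->6.5, |4|->4, |3|->2, |4|->4, |4|->4, |2|->1, |8|->6.5
Step 3: Attach original signs; sum ranks with positive sign and with negative sign.
W+ = 6.5 + 4 + 2 = 12.5
W- = 4 + 4 + 1 + 6.5 = 15.5
(Check: W+ + W- = 28 should equal n(n+1)/2 = 28.)
Step 4: Test statistic W = min(W+, W-) = 12.5.
Step 5: Ties in |d|, so use the tie-corrected normal approximation.
        E[W] = n(n+1)/4 = 7*8/4 = 14.
        Tie groups: |d|=4 (t=3), |d|=8 (t=2); sum(t^3 - t) = 30.
        Var[W] = n(n+1)(2n+1)/24 - sum(t^3-t)/48 = 840/24 - 30/48 = 34.375.
        z = (W - E[W]) / sqrt(Var[W]) = (12.5 - 14) / 5.8630 = -0.2558.
        Two-sided p = 2*Phi(z) = 0.798074.
Step 6: alpha = 0.05. fail to reject H0.

W+ = 12.5, W- = 15.5, W = min = 12.5, p = 0.798074, fail to reject H0.


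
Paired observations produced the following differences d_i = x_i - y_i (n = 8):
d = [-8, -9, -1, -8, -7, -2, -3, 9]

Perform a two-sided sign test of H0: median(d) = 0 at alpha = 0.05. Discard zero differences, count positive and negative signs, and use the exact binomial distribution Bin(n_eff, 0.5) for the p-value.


Step 1: Discard zero differences. Original n = 8; n_eff = number of nonzero differences = 8.
Nonzero differences (with sign): -8, -9, -1, -8, -7, -2, -3, +9
Step 2: Count signs: positive = 1, negative = 7.
Step 3: Under H0: P(positive) = 0.5, so the number of positives S ~ Bin(8, 0.5).
Step 4: Two-sided exact p-value = sum of Bin(8,0.5) probabilities at or below the observed probability = 0.070312.
Step 5: alpha = 0.05. fail to reject H0.

n_eff = 8, pos = 1, neg = 7, p = 0.070312, fail to reject H0.


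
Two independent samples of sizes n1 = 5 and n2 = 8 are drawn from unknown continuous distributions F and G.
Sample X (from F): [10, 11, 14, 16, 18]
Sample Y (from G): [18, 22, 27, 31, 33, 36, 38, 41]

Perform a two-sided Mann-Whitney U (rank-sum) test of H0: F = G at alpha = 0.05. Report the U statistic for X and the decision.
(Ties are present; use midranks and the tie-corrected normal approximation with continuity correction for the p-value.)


Step 1: Combine and sort all 13 observations; assign midranks.
sorted (value, group): (10,X), (11,X), (14,X), (16,X), (18,X), (18,Y), (22,Y), (27,Y), (31,Y), (33,Y), (36,Y), (38,Y), (41,Y)
ranks: 10->1, 11->2, 14->3, 16->4, 18->5.5, 18->5.5, 22->7, 27->8, 31->9, 33->10, 36->11, 38->12, 41->13
Step 2: Rank sum for X: R1 = 1 + 2 + 3 + 4 + 5.5 = 15.5.
Step 3: U_X = R1 - n1(n1+1)/2 = 15.5 - 5*6/2 = 15.5 - 15 = 0.5.
       U_Y = n1*n2 - U_X = 40 - 0.5 = 39.5.
Step 4: Ties are present, so use the tie-corrected normal approximation (with continuity correction) for the p-value.
Step 5: p-value = 0.005350; compare to alpha = 0.05. reject H0.

U_X = 0.5, p = 0.005350, reject H0 at alpha = 0.05.


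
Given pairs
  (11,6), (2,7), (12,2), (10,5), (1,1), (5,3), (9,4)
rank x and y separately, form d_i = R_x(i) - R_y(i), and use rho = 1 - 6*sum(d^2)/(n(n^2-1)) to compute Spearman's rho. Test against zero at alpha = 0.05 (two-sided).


Step 1: Rank x and y separately (midranks; no ties here).
rank(x): 11->6, 2->2, 12->7, 10->5, 1->1, 5->3, 9->4
rank(y): 6->6, 7->7, 2->2, 5->5, 1->1, 3->3, 4->4
Step 2: d_i = R_x(i) - R_y(i); compute d_i^2.
  (6-6)^2=0, (2-7)^2=25, (7-2)^2=25, (5-5)^2=0, (1-1)^2=0, (3-3)^2=0, (4-4)^2=0
sum(d^2) = 50.
Step 3: rho = 1 - 6*50 / (7*(7^2 - 1)) = 1 - 300/336 = 0.107143.
Step 4: Under H0, t = rho * sqrt((n-2)/(1-rho^2)) = 0.2410 ~ t(5).
Step 5: Two-sided p-value from the t-distribution with 5 df = 0.819151.
Step 6: alpha = 0.05. fail to reject H0.

rho = 0.1071, p = 0.819151, fail to reject H0 at alpha = 0.05.


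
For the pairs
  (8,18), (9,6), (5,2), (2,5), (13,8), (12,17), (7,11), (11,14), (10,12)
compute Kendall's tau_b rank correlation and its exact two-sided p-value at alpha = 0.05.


Step 1: Enumerate the 36 unordered pairs (i,j) with i<j and classify each by sign(x_j-x_i) * sign(y_j-y_i).
  (1,2):dx=+1,dy=-12->D; (1,3):dx=-3,dy=-16->C; (1,4):dx=-6,dy=-13->C; (1,5):dx=+5,dy=-10->D
  (1,6):dx=+4,dy=-1->D; (1,7):dx=-1,dy=-7->C; (1,8):dx=+3,dy=-4->D; (1,9):dx=+2,dy=-6->D
  (2,3):dx=-4,dy=-4->C; (2,4):dx=-7,dy=-1->C; (2,5):dx=+4,dy=+2->C; (2,6):dx=+3,dy=+11->C
  (2,7):dx=-2,dy=+5->D; (2,8):dx=+2,dy=+8->C; (2,9):dx=+1,dy=+6->C; (3,4):dx=-3,dy=+3->D
  (3,5):dx=+8,dy=+6->C; (3,6):dx=+7,dy=+15->C; (3,7):dx=+2,dy=+9->C; (3,8):dx=+6,dy=+12->C
  (3,9):dx=+5,dy=+10->C; (4,5):dx=+11,dy=+3->C; (4,6):dx=+10,dy=+12->C; (4,7):dx=+5,dy=+6->C
  (4,8):dx=+9,dy=+9->C; (4,9):dx=+8,dy=+7->C; (5,6):dx=-1,dy=+9->D; (5,7):dx=-6,dy=+3->D
  (5,8):dx=-2,dy=+6->D; (5,9):dx=-3,dy=+4->D; (6,7):dx=-5,dy=-6->C; (6,8):dx=-1,dy=-3->C
  (6,9):dx=-2,dy=-5->C; (7,8):dx=+4,dy=+3->C; (7,9):dx=+3,dy=+1->C; (8,9):dx=-1,dy=-2->C
Step 2: C = 25, D = 11, total pairs = 36.
Step 3: tau = (C - D)/(n(n-1)/2) = (25 - 11)/36 = 0.388889.
Step 4: Exact two-sided p-value (enumerate n! = 362880 permutations of y under H0): p = 0.180181.
Step 5: alpha = 0.05. fail to reject H0.

tau_b = 0.3889 (C=25, D=11), p = 0.180181, fail to reject H0.


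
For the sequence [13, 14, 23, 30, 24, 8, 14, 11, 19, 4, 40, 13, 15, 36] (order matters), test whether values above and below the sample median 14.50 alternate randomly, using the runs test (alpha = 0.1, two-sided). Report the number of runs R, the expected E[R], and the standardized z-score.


Step 1: Compute median = 14.50; label A = above, B = below.
Labels in order: BBAAABBBABABAA  (n_A = 7, n_B = 7)
Step 2: Count runs R = 8.
Step 3: Under H0 (random ordering), E[R] = 2*n_A*n_B/(n_A+n_B) + 1 = 2*7*7/14 + 1 = 8.0000.
        Var[R] = 2*n_A*n_B*(2*n_A*n_B - n_A - n_B) / ((n_A+n_B)^2 * (n_A+n_B-1)) = 8232/2548 = 3.2308.
        SD[R] = 1.7974.
Step 4: R = E[R], so z = 0 with no continuity correction.
Step 5: Two-sided p-value via normal approximation = 2*(1 - Phi(|z|)) = 1.000000.
Step 6: alpha = 0.1. fail to reject H0.

R = 8, z = 0.0000, p = 1.000000, fail to reject H0.


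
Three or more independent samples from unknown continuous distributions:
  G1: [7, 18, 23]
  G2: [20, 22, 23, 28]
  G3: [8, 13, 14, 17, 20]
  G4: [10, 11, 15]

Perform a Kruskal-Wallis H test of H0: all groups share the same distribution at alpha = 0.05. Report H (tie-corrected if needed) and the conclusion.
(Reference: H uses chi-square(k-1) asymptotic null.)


Step 1: Combine all N = 15 observations and assign midranks.
sorted (value, group, rank): (7,G1,1), (8,G3,2), (10,G4,3), (11,G4,4), (13,G3,5), (14,G3,6), (15,G4,7), (17,G3,8), (18,G1,9), (20,G2,10.5), (20,G3,10.5), (22,G2,12), (23,G1,13.5), (23,G2,13.5), (28,G2,15)
Step 2: Sum ranks within each group.
R_1 = 23.5 (n_1 = 3)
R_2 = 51 (n_2 = 4)
R_3 = 31.5 (n_3 = 5)
R_4 = 14 (n_4 = 3)
Step 3: H = 12/(N(N+1)) * sum(R_i^2/n_i) - 3(N+1)
     = 12/(15*16) * (23.5^2/3 + 51^2/4 + 31.5^2/5 + 14^2/3) - 3*16
     = 0.050000 * 1098.12 - 48
     = 6.905833.
Step 4: Ties present; correction factor C = 1 - 12/(15^3 - 15) = 0.996429. Corrected H = 6.905833 / 0.996429 = 6.930585.
Step 5: Under H0, H ~ chi^2(3); p-value = 0.074143.
Step 6: alpha = 0.05. fail to reject H0.

H = 6.9306, df = 3, p = 0.074143, fail to reject H0.


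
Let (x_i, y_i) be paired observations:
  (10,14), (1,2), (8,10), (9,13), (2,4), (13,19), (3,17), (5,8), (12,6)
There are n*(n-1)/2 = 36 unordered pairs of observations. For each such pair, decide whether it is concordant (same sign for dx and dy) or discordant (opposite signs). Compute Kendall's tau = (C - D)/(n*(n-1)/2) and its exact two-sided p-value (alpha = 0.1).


Step 1: Enumerate the 36 unordered pairs (i,j) with i<j and classify each by sign(x_j-x_i) * sign(y_j-y_i).
  (1,2):dx=-9,dy=-12->C; (1,3):dx=-2,dy=-4->C; (1,4):dx=-1,dy=-1->C; (1,5):dx=-8,dy=-10->C
  (1,6):dx=+3,dy=+5->C; (1,7):dx=-7,dy=+3->D; (1,8):dx=-5,dy=-6->C; (1,9):dx=+2,dy=-8->D
  (2,3):dx=+7,dy=+8->C; (2,4):dx=+8,dy=+11->C; (2,5):dx=+1,dy=+2->C; (2,6):dx=+12,dy=+17->C
  (2,7):dx=+2,dy=+15->C; (2,8):dx=+4,dy=+6->C; (2,9):dx=+11,dy=+4->C; (3,4):dx=+1,dy=+3->C
  (3,5):dx=-6,dy=-6->C; (3,6):dx=+5,dy=+9->C; (3,7):dx=-5,dy=+7->D; (3,8):dx=-3,dy=-2->C
  (3,9):dx=+4,dy=-4->D; (4,5):dx=-7,dy=-9->C; (4,6):dx=+4,dy=+6->C; (4,7):dx=-6,dy=+4->D
  (4,8):dx=-4,dy=-5->C; (4,9):dx=+3,dy=-7->D; (5,6):dx=+11,dy=+15->C; (5,7):dx=+1,dy=+13->C
  (5,8):dx=+3,dy=+4->C; (5,9):dx=+10,dy=+2->C; (6,7):dx=-10,dy=-2->C; (6,8):dx=-8,dy=-11->C
  (6,9):dx=-1,dy=-13->C; (7,8):dx=+2,dy=-9->D; (7,9):dx=+9,dy=-11->D; (8,9):dx=+7,dy=-2->D
Step 2: C = 27, D = 9, total pairs = 36.
Step 3: tau = (C - D)/(n(n-1)/2) = (27 - 9)/36 = 0.500000.
Step 4: Exact two-sided p-value (enumerate n! = 362880 permutations of y under H0): p = 0.075176.
Step 5: alpha = 0.1. reject H0.

tau_b = 0.5000 (C=27, D=9), p = 0.075176, reject H0.


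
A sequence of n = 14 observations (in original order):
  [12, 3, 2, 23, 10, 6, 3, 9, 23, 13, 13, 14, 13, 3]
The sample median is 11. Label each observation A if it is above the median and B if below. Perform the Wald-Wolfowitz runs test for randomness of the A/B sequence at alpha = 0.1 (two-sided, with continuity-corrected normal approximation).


Step 1: Compute median = 11; label A = above, B = below.
Labels in order: ABBABBBBAAAAAB  (n_A = 7, n_B = 7)
Step 2: Count runs R = 6.
Step 3: Under H0 (random ordering), E[R] = 2*n_A*n_B/(n_A+n_B) + 1 = 2*7*7/14 + 1 = 8.0000.
        Var[R] = 2*n_A*n_B*(2*n_A*n_B - n_A - n_B) / ((n_A+n_B)^2 * (n_A+n_B-1)) = 8232/2548 = 3.2308.
        SD[R] = 1.7974.
Step 4: Continuity-corrected z = (R + 0.5 - E[R]) / SD[R] = (6 + 0.5 - 8.0000) / 1.7974 = -0.8345.
Step 5: Two-sided p-value via normal approximation = 2*(1 - Phi(|z|)) = 0.403986.
Step 6: alpha = 0.1. fail to reject H0.

R = 6, z = -0.8345, p = 0.403986, fail to reject H0.


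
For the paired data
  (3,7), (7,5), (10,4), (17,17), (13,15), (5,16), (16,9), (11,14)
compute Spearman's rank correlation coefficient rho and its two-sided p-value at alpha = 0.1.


Step 1: Rank x and y separately (midranks; no ties here).
rank(x): 3->1, 7->3, 10->4, 17->8, 13->6, 5->2, 16->7, 11->5
rank(y): 7->3, 5->2, 4->1, 17->8, 15->6, 16->7, 9->4, 14->5
Step 2: d_i = R_x(i) - R_y(i); compute d_i^2.
  (1-3)^2=4, (3-2)^2=1, (4-1)^2=9, (8-8)^2=0, (6-6)^2=0, (2-7)^2=25, (7-4)^2=9, (5-5)^2=0
sum(d^2) = 48.
Step 3: rho = 1 - 6*48 / (8*(8^2 - 1)) = 1 - 288/504 = 0.428571.
Step 4: Under H0, t = rho * sqrt((n-2)/(1-rho^2)) = 1.1619 ~ t(6).
Step 5: Two-sided p-value from the t-distribution with 6 df = 0.289403.
Step 6: alpha = 0.1. fail to reject H0.

rho = 0.4286, p = 0.289403, fail to reject H0 at alpha = 0.1.


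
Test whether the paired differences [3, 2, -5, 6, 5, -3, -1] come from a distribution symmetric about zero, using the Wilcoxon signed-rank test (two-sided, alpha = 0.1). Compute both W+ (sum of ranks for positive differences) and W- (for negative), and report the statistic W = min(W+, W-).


Step 1: Drop any zero differences (none here) and take |d_i|.
|d| = [3, 2, 5, 6, 5, 3, 1]
Step 2: Midrank |d_i| (ties get averaged ranks).
ranks: |3|->3.5, |2|->2, |5|->5.5, |6|->7, |5|->5.5, |3|->3.5, |1|->1
Step 3: Attach original signs; sum ranks with positive sign and with negative sign.
W+ = 3.5 + 2 + 7 + 5.5 = 18
W- = 5.5 + 3.5 + 1 = 10
(Check: W+ + W- = 28 should equal n(n+1)/2 = 28.)
Step 4: Test statistic W = min(W+, W-) = 10.
Step 5: Ties in |d|, so use the tie-corrected normal approximation.
        E[W] = n(n+1)/4 = 7*8/4 = 14.
        Tie groups: |d|=3 (t=2), |d|=5 (t=2); sum(t^3 - t) = 12.
        Var[W] = n(n+1)(2n+1)/24 - sum(t^3-t)/48 = 840/24 - 12/48 = 34.75.
        z = (W - E[W]) / sqrt(Var[W]) = (10 - 14) / 5.8949 = -0.6786.
        Two-sided p = 2*Phi(z) = 0.497422.
Step 6: alpha = 0.1. fail to reject H0.

W+ = 18, W- = 10, W = min = 10, p = 0.497422, fail to reject H0.


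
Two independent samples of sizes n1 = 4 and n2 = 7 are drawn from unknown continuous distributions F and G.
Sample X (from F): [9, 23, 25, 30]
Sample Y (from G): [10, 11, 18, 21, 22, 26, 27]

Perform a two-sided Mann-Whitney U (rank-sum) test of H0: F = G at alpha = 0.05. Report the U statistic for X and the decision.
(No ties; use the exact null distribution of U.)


Step 1: Combine and sort all 11 observations; assign midranks.
sorted (value, group): (9,X), (10,Y), (11,Y), (18,Y), (21,Y), (22,Y), (23,X), (25,X), (26,Y), (27,Y), (30,X)
ranks: 9->1, 10->2, 11->3, 18->4, 21->5, 22->6, 23->7, 25->8, 26->9, 27->10, 30->11
Step 2: Rank sum for X: R1 = 1 + 7 + 8 + 11 = 27.
Step 3: U_X = R1 - n1(n1+1)/2 = 27 - 4*5/2 = 27 - 10 = 17.
       U_Y = n1*n2 - U_X = 28 - 17 = 11.
Step 4: No ties, so the exact null distribution of U (based on enumerating the C(11,4) = 330 equally likely rank assignments) gives the two-sided p-value.
Step 5: p-value = 0.648485; compare to alpha = 0.05. fail to reject H0.

U_X = 17, p = 0.648485, fail to reject H0 at alpha = 0.05.


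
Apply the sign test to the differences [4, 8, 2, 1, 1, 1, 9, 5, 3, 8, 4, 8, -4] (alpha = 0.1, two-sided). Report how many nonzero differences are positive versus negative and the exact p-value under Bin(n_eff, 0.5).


Step 1: Discard zero differences. Original n = 13; n_eff = number of nonzero differences = 13.
Nonzero differences (with sign): +4, +8, +2, +1, +1, +1, +9, +5, +3, +8, +4, +8, -4
Step 2: Count signs: positive = 12, negative = 1.
Step 3: Under H0: P(positive) = 0.5, so the number of positives S ~ Bin(13, 0.5).
Step 4: Two-sided exact p-value = sum of Bin(13,0.5) probabilities at or below the observed probability = 0.003418.
Step 5: alpha = 0.1. reject H0.

n_eff = 13, pos = 12, neg = 1, p = 0.003418, reject H0.


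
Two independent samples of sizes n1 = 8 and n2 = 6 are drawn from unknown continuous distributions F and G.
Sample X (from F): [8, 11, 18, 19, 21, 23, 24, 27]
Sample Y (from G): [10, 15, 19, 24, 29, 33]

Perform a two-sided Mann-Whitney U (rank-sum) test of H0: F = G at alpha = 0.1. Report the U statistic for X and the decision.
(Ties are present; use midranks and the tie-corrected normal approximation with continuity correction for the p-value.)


Step 1: Combine and sort all 14 observations; assign midranks.
sorted (value, group): (8,X), (10,Y), (11,X), (15,Y), (18,X), (19,X), (19,Y), (21,X), (23,X), (24,X), (24,Y), (27,X), (29,Y), (33,Y)
ranks: 8->1, 10->2, 11->3, 15->4, 18->5, 19->6.5, 19->6.5, 21->8, 23->9, 24->10.5, 24->10.5, 27->12, 29->13, 33->14
Step 2: Rank sum for X: R1 = 1 + 3 + 5 + 6.5 + 8 + 9 + 10.5 + 12 = 55.
Step 3: U_X = R1 - n1(n1+1)/2 = 55 - 8*9/2 = 55 - 36 = 19.
       U_Y = n1*n2 - U_X = 48 - 19 = 29.
Step 4: Ties are present, so use the tie-corrected normal approximation (with continuity correction) for the p-value.
Step 5: p-value = 0.560413; compare to alpha = 0.1. fail to reject H0.

U_X = 19, p = 0.560413, fail to reject H0 at alpha = 0.1.


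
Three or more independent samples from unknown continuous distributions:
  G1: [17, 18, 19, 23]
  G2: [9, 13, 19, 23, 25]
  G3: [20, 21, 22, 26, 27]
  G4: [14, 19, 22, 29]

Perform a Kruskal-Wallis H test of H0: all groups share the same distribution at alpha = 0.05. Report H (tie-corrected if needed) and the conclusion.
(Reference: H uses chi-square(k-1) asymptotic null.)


Step 1: Combine all N = 18 observations and assign midranks.
sorted (value, group, rank): (9,G2,1), (13,G2,2), (14,G4,3), (17,G1,4), (18,G1,5), (19,G1,7), (19,G2,7), (19,G4,7), (20,G3,9), (21,G3,10), (22,G3,11.5), (22,G4,11.5), (23,G1,13.5), (23,G2,13.5), (25,G2,15), (26,G3,16), (27,G3,17), (29,G4,18)
Step 2: Sum ranks within each group.
R_1 = 29.5 (n_1 = 4)
R_2 = 38.5 (n_2 = 5)
R_3 = 63.5 (n_3 = 5)
R_4 = 39.5 (n_4 = 4)
Step 3: H = 12/(N(N+1)) * sum(R_i^2/n_i) - 3(N+1)
     = 12/(18*19) * (29.5^2/4 + 38.5^2/5 + 63.5^2/5 + 39.5^2/4) - 3*19
     = 0.035088 * 1710.53 - 57
     = 3.018421.
Step 4: Ties present; correction factor C = 1 - 36/(18^3 - 18) = 0.993808. Corrected H = 3.018421 / 0.993808 = 3.037227.
Step 5: Under H0, H ~ chi^2(3); p-value = 0.385921.
Step 6: alpha = 0.05. fail to reject H0.

H = 3.0372, df = 3, p = 0.385921, fail to reject H0.


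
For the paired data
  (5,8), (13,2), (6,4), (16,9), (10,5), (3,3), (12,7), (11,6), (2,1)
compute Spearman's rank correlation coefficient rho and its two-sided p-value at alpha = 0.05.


Step 1: Rank x and y separately (midranks; no ties here).
rank(x): 5->3, 13->8, 6->4, 16->9, 10->5, 3->2, 12->7, 11->6, 2->1
rank(y): 8->8, 2->2, 4->4, 9->9, 5->5, 3->3, 7->7, 6->6, 1->1
Step 2: d_i = R_x(i) - R_y(i); compute d_i^2.
  (3-8)^2=25, (8-2)^2=36, (4-4)^2=0, (9-9)^2=0, (5-5)^2=0, (2-3)^2=1, (7-7)^2=0, (6-6)^2=0, (1-1)^2=0
sum(d^2) = 62.
Step 3: rho = 1 - 6*62 / (9*(9^2 - 1)) = 1 - 372/720 = 0.483333.
Step 4: Under H0, t = rho * sqrt((n-2)/(1-rho^2)) = 1.4607 ~ t(7).
Step 5: Two-sided p-value from the t-distribution with 7 df = 0.187470.
Step 6: alpha = 0.05. fail to reject H0.

rho = 0.4833, p = 0.187470, fail to reject H0 at alpha = 0.05.


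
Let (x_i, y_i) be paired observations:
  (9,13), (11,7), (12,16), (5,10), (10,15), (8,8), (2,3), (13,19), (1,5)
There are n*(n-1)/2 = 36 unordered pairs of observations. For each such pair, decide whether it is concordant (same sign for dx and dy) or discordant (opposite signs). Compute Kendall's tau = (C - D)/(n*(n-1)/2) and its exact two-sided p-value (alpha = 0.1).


Step 1: Enumerate the 36 unordered pairs (i,j) with i<j and classify each by sign(x_j-x_i) * sign(y_j-y_i).
  (1,2):dx=+2,dy=-6->D; (1,3):dx=+3,dy=+3->C; (1,4):dx=-4,dy=-3->C; (1,5):dx=+1,dy=+2->C
  (1,6):dx=-1,dy=-5->C; (1,7):dx=-7,dy=-10->C; (1,8):dx=+4,dy=+6->C; (1,9):dx=-8,dy=-8->C
  (2,3):dx=+1,dy=+9->C; (2,4):dx=-6,dy=+3->D; (2,5):dx=-1,dy=+8->D; (2,6):dx=-3,dy=+1->D
  (2,7):dx=-9,dy=-4->C; (2,8):dx=+2,dy=+12->C; (2,9):dx=-10,dy=-2->C; (3,4):dx=-7,dy=-6->C
  (3,5):dx=-2,dy=-1->C; (3,6):dx=-4,dy=-8->C; (3,7):dx=-10,dy=-13->C; (3,8):dx=+1,dy=+3->C
  (3,9):dx=-11,dy=-11->C; (4,5):dx=+5,dy=+5->C; (4,6):dx=+3,dy=-2->D; (4,7):dx=-3,dy=-7->C
  (4,8):dx=+8,dy=+9->C; (4,9):dx=-4,dy=-5->C; (5,6):dx=-2,dy=-7->C; (5,7):dx=-8,dy=-12->C
  (5,8):dx=+3,dy=+4->C; (5,9):dx=-9,dy=-10->C; (6,7):dx=-6,dy=-5->C; (6,8):dx=+5,dy=+11->C
  (6,9):dx=-7,dy=-3->C; (7,8):dx=+11,dy=+16->C; (7,9):dx=-1,dy=+2->D; (8,9):dx=-12,dy=-14->C
Step 2: C = 30, D = 6, total pairs = 36.
Step 3: tau = (C - D)/(n(n-1)/2) = (30 - 6)/36 = 0.666667.
Step 4: Exact two-sided p-value (enumerate n! = 362880 permutations of y under H0): p = 0.012665.
Step 5: alpha = 0.1. reject H0.

tau_b = 0.6667 (C=30, D=6), p = 0.012665, reject H0.


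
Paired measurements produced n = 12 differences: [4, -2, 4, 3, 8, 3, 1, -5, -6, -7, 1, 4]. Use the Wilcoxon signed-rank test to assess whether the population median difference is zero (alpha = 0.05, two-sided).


Step 1: Drop any zero differences (none here) and take |d_i|.
|d| = [4, 2, 4, 3, 8, 3, 1, 5, 6, 7, 1, 4]
Step 2: Midrank |d_i| (ties get averaged ranks).
ranks: |4|->7, |2|->3, |4|->7, |3|->4.5, |8|->12, |3|->4.5, |1|->1.5, |5|->9, |6|->10, |7|->11, |1|->1.5, |4|->7
Step 3: Attach original signs; sum ranks with positive sign and with negative sign.
W+ = 7 + 7 + 4.5 + 12 + 4.5 + 1.5 + 1.5 + 7 = 45
W- = 3 + 9 + 10 + 11 = 33
(Check: W+ + W- = 78 should equal n(n+1)/2 = 78.)
Step 4: Test statistic W = min(W+, W-) = 33.
Step 5: Ties in |d|, so use the tie-corrected normal approximation.
        E[W] = n(n+1)/4 = 12*13/4 = 39.
        Tie groups: |d|=1 (t=2), |d|=3 (t=2), |d|=4 (t=3); sum(t^3 - t) = 36.
        Var[W] = n(n+1)(2n+1)/24 - sum(t^3-t)/48 = 3900/24 - 36/48 = 161.75.
        z = (W - E[W]) / sqrt(Var[W]) = (33 - 39) / 12.7181 = -0.4718.
        Two-sided p = 2*Phi(z) = 0.637092.
Step 6: alpha = 0.05. fail to reject H0.

W+ = 45, W- = 33, W = min = 33, p = 0.637092, fail to reject H0.


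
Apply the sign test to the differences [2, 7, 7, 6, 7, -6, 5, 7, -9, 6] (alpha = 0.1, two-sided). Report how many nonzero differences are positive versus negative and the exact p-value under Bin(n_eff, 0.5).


Step 1: Discard zero differences. Original n = 10; n_eff = number of nonzero differences = 10.
Nonzero differences (with sign): +2, +7, +7, +6, +7, -6, +5, +7, -9, +6
Step 2: Count signs: positive = 8, negative = 2.
Step 3: Under H0: P(positive) = 0.5, so the number of positives S ~ Bin(10, 0.5).
Step 4: Two-sided exact p-value = sum of Bin(10,0.5) probabilities at or below the observed probability = 0.109375.
Step 5: alpha = 0.1. fail to reject H0.

n_eff = 10, pos = 8, neg = 2, p = 0.109375, fail to reject H0.


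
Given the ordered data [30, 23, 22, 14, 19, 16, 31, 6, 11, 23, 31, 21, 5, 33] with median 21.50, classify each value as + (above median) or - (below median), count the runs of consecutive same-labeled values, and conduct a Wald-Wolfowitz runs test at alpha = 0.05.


Step 1: Compute median = 21.50; label A = above, B = below.
Labels in order: AAABBBABBAABBA  (n_A = 7, n_B = 7)
Step 2: Count runs R = 7.
Step 3: Under H0 (random ordering), E[R] = 2*n_A*n_B/(n_A+n_B) + 1 = 2*7*7/14 + 1 = 8.0000.
        Var[R] = 2*n_A*n_B*(2*n_A*n_B - n_A - n_B) / ((n_A+n_B)^2 * (n_A+n_B-1)) = 8232/2548 = 3.2308.
        SD[R] = 1.7974.
Step 4: Continuity-corrected z = (R + 0.5 - E[R]) / SD[R] = (7 + 0.5 - 8.0000) / 1.7974 = -0.2782.
Step 5: Two-sided p-value via normal approximation = 2*(1 - Phi(|z|)) = 0.780879.
Step 6: alpha = 0.05. fail to reject H0.

R = 7, z = -0.2782, p = 0.780879, fail to reject H0.


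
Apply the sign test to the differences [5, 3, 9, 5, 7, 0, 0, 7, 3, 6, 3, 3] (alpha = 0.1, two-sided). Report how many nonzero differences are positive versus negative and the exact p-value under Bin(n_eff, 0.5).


Step 1: Discard zero differences. Original n = 12; n_eff = number of nonzero differences = 10.
Nonzero differences (with sign): +5, +3, +9, +5, +7, +7, +3, +6, +3, +3
Step 2: Count signs: positive = 10, negative = 0.
Step 3: Under H0: P(positive) = 0.5, so the number of positives S ~ Bin(10, 0.5).
Step 4: Two-sided exact p-value = sum of Bin(10,0.5) probabilities at or below the observed probability = 0.001953.
Step 5: alpha = 0.1. reject H0.

n_eff = 10, pos = 10, neg = 0, p = 0.001953, reject H0.


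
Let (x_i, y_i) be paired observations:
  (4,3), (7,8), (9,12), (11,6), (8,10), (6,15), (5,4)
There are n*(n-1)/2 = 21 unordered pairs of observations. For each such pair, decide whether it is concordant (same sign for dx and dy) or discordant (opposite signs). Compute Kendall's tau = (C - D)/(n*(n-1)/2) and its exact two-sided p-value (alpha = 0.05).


Step 1: Enumerate the 21 unordered pairs (i,j) with i<j and classify each by sign(x_j-x_i) * sign(y_j-y_i).
  (1,2):dx=+3,dy=+5->C; (1,3):dx=+5,dy=+9->C; (1,4):dx=+7,dy=+3->C; (1,5):dx=+4,dy=+7->C
  (1,6):dx=+2,dy=+12->C; (1,7):dx=+1,dy=+1->C; (2,3):dx=+2,dy=+4->C; (2,4):dx=+4,dy=-2->D
  (2,5):dx=+1,dy=+2->C; (2,6):dx=-1,dy=+7->D; (2,7):dx=-2,dy=-4->C; (3,4):dx=+2,dy=-6->D
  (3,5):dx=-1,dy=-2->C; (3,6):dx=-3,dy=+3->D; (3,7):dx=-4,dy=-8->C; (4,5):dx=-3,dy=+4->D
  (4,6):dx=-5,dy=+9->D; (4,7):dx=-6,dy=-2->C; (5,6):dx=-2,dy=+5->D; (5,7):dx=-3,dy=-6->C
  (6,7):dx=-1,dy=-11->C
Step 2: C = 14, D = 7, total pairs = 21.
Step 3: tau = (C - D)/(n(n-1)/2) = (14 - 7)/21 = 0.333333.
Step 4: Exact two-sided p-value (enumerate n! = 5040 permutations of y under H0): p = 0.381349.
Step 5: alpha = 0.05. fail to reject H0.

tau_b = 0.3333 (C=14, D=7), p = 0.381349, fail to reject H0.


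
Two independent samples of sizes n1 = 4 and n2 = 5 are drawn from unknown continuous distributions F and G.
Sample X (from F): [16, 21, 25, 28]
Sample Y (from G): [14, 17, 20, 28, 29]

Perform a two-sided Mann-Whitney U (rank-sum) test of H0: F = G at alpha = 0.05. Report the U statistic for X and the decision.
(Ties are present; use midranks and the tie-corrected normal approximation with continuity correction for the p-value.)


Step 1: Combine and sort all 9 observations; assign midranks.
sorted (value, group): (14,Y), (16,X), (17,Y), (20,Y), (21,X), (25,X), (28,X), (28,Y), (29,Y)
ranks: 14->1, 16->2, 17->3, 20->4, 21->5, 25->6, 28->7.5, 28->7.5, 29->9
Step 2: Rank sum for X: R1 = 2 + 5 + 6 + 7.5 = 20.5.
Step 3: U_X = R1 - n1(n1+1)/2 = 20.5 - 4*5/2 = 20.5 - 10 = 10.5.
       U_Y = n1*n2 - U_X = 20 - 10.5 = 9.5.
Step 4: Ties are present, so use the tie-corrected normal approximation (with continuity correction) for the p-value.
Step 5: p-value = 1.000000; compare to alpha = 0.05. fail to reject H0.

U_X = 10.5, p = 1.000000, fail to reject H0 at alpha = 0.05.


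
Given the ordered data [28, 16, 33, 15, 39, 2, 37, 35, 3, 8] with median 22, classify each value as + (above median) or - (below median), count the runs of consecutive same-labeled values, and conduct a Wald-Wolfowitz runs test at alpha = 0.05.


Step 1: Compute median = 22; label A = above, B = below.
Labels in order: ABABABAABB  (n_A = 5, n_B = 5)
Step 2: Count runs R = 8.
Step 3: Under H0 (random ordering), E[R] = 2*n_A*n_B/(n_A+n_B) + 1 = 2*5*5/10 + 1 = 6.0000.
        Var[R] = 2*n_A*n_B*(2*n_A*n_B - n_A - n_B) / ((n_A+n_B)^2 * (n_A+n_B-1)) = 2000/900 = 2.2222.
        SD[R] = 1.4907.
Step 4: Continuity-corrected z = (R - 0.5 - E[R]) / SD[R] = (8 - 0.5 - 6.0000) / 1.4907 = 1.0062.
Step 5: Two-sided p-value via normal approximation = 2*(1 - Phi(|z|)) = 0.314305.
Step 6: alpha = 0.05. fail to reject H0.

R = 8, z = 1.0062, p = 0.314305, fail to reject H0.


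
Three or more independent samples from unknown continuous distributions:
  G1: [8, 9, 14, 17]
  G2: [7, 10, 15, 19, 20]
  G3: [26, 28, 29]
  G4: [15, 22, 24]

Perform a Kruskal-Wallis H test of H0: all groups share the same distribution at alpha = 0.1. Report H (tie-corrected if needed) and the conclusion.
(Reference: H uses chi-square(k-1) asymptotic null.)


Step 1: Combine all N = 15 observations and assign midranks.
sorted (value, group, rank): (7,G2,1), (8,G1,2), (9,G1,3), (10,G2,4), (14,G1,5), (15,G2,6.5), (15,G4,6.5), (17,G1,8), (19,G2,9), (20,G2,10), (22,G4,11), (24,G4,12), (26,G3,13), (28,G3,14), (29,G3,15)
Step 2: Sum ranks within each group.
R_1 = 18 (n_1 = 4)
R_2 = 30.5 (n_2 = 5)
R_3 = 42 (n_3 = 3)
R_4 = 29.5 (n_4 = 3)
Step 3: H = 12/(N(N+1)) * sum(R_i^2/n_i) - 3(N+1)
     = 12/(15*16) * (18^2/4 + 30.5^2/5 + 42^2/3 + 29.5^2/3) - 3*16
     = 0.050000 * 1145.13 - 48
     = 9.256667.
Step 4: Ties present; correction factor C = 1 - 6/(15^3 - 15) = 0.998214. Corrected H = 9.256667 / 0.998214 = 9.273226.
Step 5: Under H0, H ~ chi^2(3); p-value = 0.025870.
Step 6: alpha = 0.1. reject H0.

H = 9.2732, df = 3, p = 0.025870, reject H0.


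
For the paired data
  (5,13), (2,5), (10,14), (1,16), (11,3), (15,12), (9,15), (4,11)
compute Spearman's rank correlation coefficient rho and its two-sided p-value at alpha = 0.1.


Step 1: Rank x and y separately (midranks; no ties here).
rank(x): 5->4, 2->2, 10->6, 1->1, 11->7, 15->8, 9->5, 4->3
rank(y): 13->5, 5->2, 14->6, 16->8, 3->1, 12->4, 15->7, 11->3
Step 2: d_i = R_x(i) - R_y(i); compute d_i^2.
  (4-5)^2=1, (2-2)^2=0, (6-6)^2=0, (1-8)^2=49, (7-1)^2=36, (8-4)^2=16, (5-7)^2=4, (3-3)^2=0
sum(d^2) = 106.
Step 3: rho = 1 - 6*106 / (8*(8^2 - 1)) = 1 - 636/504 = -0.261905.
Step 4: Under H0, t = rho * sqrt((n-2)/(1-rho^2)) = -0.6647 ~ t(6).
Step 5: Two-sided p-value from the t-distribution with 6 df = 0.530923.
Step 6: alpha = 0.1. fail to reject H0.

rho = -0.2619, p = 0.530923, fail to reject H0 at alpha = 0.1.


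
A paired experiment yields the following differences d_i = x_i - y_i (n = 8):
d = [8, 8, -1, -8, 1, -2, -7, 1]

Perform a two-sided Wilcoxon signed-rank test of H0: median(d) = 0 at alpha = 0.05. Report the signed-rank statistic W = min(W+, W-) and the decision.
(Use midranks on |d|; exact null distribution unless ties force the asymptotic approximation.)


Step 1: Drop any zero differences (none here) and take |d_i|.
|d| = [8, 8, 1, 8, 1, 2, 7, 1]
Step 2: Midrank |d_i| (ties get averaged ranks).
ranks: |8|->7, |8|->7, |1|->2, |8|->7, |1|->2, |2|->4, |7|->5, |1|->2
Step 3: Attach original signs; sum ranks with positive sign and with negative sign.
W+ = 7 + 7 + 2 + 2 = 18
W- = 2 + 7 + 4 + 5 = 18
(Check: W+ + W- = 36 should equal n(n+1)/2 = 36.)
Step 4: Test statistic W = min(W+, W-) = 18.
Step 5: Ties in |d|, so use the tie-corrected normal approximation.
        E[W] = n(n+1)/4 = 8*9/4 = 18.
        Tie groups: |d|=1 (t=3), |d|=8 (t=3); sum(t^3 - t) = 48.
        Var[W] = n(n+1)(2n+1)/24 - sum(t^3-t)/48 = 1224/24 - 48/48 = 50.
        z = (W - E[W]) / sqrt(Var[W]) = (18 - 18) / 7.0711 = 0.0000.
        Two-sided p = 2*Phi(z) = 1.000000.
Step 6: alpha = 0.05. fail to reject H0.

W+ = 18, W- = 18, W = min = 18, p = 1.000000, fail to reject H0.


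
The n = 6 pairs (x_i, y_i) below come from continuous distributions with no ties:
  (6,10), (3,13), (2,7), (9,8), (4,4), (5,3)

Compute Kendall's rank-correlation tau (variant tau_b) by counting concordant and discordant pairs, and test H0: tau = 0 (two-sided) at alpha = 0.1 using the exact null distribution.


Step 1: Enumerate the 15 unordered pairs (i,j) with i<j and classify each by sign(x_j-x_i) * sign(y_j-y_i).
  (1,2):dx=-3,dy=+3->D; (1,3):dx=-4,dy=-3->C; (1,4):dx=+3,dy=-2->D; (1,5):dx=-2,dy=-6->C
  (1,6):dx=-1,dy=-7->C; (2,3):dx=-1,dy=-6->C; (2,4):dx=+6,dy=-5->D; (2,5):dx=+1,dy=-9->D
  (2,6):dx=+2,dy=-10->D; (3,4):dx=+7,dy=+1->C; (3,5):dx=+2,dy=-3->D; (3,6):dx=+3,dy=-4->D
  (4,5):dx=-5,dy=-4->C; (4,6):dx=-4,dy=-5->C; (5,6):dx=+1,dy=-1->D
Step 2: C = 7, D = 8, total pairs = 15.
Step 3: tau = (C - D)/(n(n-1)/2) = (7 - 8)/15 = -0.066667.
Step 4: Exact two-sided p-value (enumerate n! = 720 permutations of y under H0): p = 1.000000.
Step 5: alpha = 0.1. fail to reject H0.

tau_b = -0.0667 (C=7, D=8), p = 1.000000, fail to reject H0.


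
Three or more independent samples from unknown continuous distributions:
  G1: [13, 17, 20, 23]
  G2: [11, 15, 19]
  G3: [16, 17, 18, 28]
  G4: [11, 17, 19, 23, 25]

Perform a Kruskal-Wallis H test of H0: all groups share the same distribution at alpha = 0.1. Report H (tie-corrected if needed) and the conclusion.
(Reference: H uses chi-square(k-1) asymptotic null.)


Step 1: Combine all N = 16 observations and assign midranks.
sorted (value, group, rank): (11,G2,1.5), (11,G4,1.5), (13,G1,3), (15,G2,4), (16,G3,5), (17,G1,7), (17,G3,7), (17,G4,7), (18,G3,9), (19,G2,10.5), (19,G4,10.5), (20,G1,12), (23,G1,13.5), (23,G4,13.5), (25,G4,15), (28,G3,16)
Step 2: Sum ranks within each group.
R_1 = 35.5 (n_1 = 4)
R_2 = 16 (n_2 = 3)
R_3 = 37 (n_3 = 4)
R_4 = 47.5 (n_4 = 5)
Step 3: H = 12/(N(N+1)) * sum(R_i^2/n_i) - 3(N+1)
     = 12/(16*17) * (35.5^2/4 + 16^2/3 + 37^2/4 + 47.5^2/5) - 3*17
     = 0.044118 * 1193.9 - 51
     = 1.671875.
Step 4: Ties present; correction factor C = 1 - 42/(16^3 - 16) = 0.989706. Corrected H = 1.671875 / 0.989706 = 1.689264.
Step 5: Under H0, H ~ chi^2(3); p-value = 0.639323.
Step 6: alpha = 0.1. fail to reject H0.

H = 1.6893, df = 3, p = 0.639323, fail to reject H0.


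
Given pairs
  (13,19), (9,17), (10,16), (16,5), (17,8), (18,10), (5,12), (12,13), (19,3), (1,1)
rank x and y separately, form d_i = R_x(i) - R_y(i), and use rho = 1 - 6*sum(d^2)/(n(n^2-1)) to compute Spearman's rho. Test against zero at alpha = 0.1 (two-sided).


Step 1: Rank x and y separately (midranks; no ties here).
rank(x): 13->6, 9->3, 10->4, 16->7, 17->8, 18->9, 5->2, 12->5, 19->10, 1->1
rank(y): 19->10, 17->9, 16->8, 5->3, 8->4, 10->5, 12->6, 13->7, 3->2, 1->1
Step 2: d_i = R_x(i) - R_y(i); compute d_i^2.
  (6-10)^2=16, (3-9)^2=36, (4-8)^2=16, (7-3)^2=16, (8-4)^2=16, (9-5)^2=16, (2-6)^2=16, (5-7)^2=4, (10-2)^2=64, (1-1)^2=0
sum(d^2) = 200.
Step 3: rho = 1 - 6*200 / (10*(10^2 - 1)) = 1 - 1200/990 = -0.212121.
Step 4: Under H0, t = rho * sqrt((n-2)/(1-rho^2)) = -0.6139 ~ t(8).
Step 5: Two-sided p-value from the t-distribution with 8 df = 0.556306.
Step 6: alpha = 0.1. fail to reject H0.

rho = -0.2121, p = 0.556306, fail to reject H0 at alpha = 0.1.


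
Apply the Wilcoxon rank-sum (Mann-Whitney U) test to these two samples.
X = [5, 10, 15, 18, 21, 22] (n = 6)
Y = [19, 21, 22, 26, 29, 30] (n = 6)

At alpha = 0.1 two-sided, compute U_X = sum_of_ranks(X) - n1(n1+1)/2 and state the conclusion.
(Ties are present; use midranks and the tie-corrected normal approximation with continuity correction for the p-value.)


Step 1: Combine and sort all 12 observations; assign midranks.
sorted (value, group): (5,X), (10,X), (15,X), (18,X), (19,Y), (21,X), (21,Y), (22,X), (22,Y), (26,Y), (29,Y), (30,Y)
ranks: 5->1, 10->2, 15->3, 18->4, 19->5, 21->6.5, 21->6.5, 22->8.5, 22->8.5, 26->10, 29->11, 30->12
Step 2: Rank sum for X: R1 = 1 + 2 + 3 + 4 + 6.5 + 8.5 = 25.
Step 3: U_X = R1 - n1(n1+1)/2 = 25 - 6*7/2 = 25 - 21 = 4.
       U_Y = n1*n2 - U_X = 36 - 4 = 32.
Step 4: Ties are present, so use the tie-corrected normal approximation (with continuity correction) for the p-value.
Step 5: p-value = 0.030058; compare to alpha = 0.1. reject H0.

U_X = 4, p = 0.030058, reject H0 at alpha = 0.1.


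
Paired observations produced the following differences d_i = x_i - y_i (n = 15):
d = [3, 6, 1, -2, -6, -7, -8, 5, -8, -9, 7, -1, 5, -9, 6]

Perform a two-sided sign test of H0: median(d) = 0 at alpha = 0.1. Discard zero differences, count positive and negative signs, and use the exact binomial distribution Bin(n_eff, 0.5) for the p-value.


Step 1: Discard zero differences. Original n = 15; n_eff = number of nonzero differences = 15.
Nonzero differences (with sign): +3, +6, +1, -2, -6, -7, -8, +5, -8, -9, +7, -1, +5, -9, +6
Step 2: Count signs: positive = 7, negative = 8.
Step 3: Under H0: P(positive) = 0.5, so the number of positives S ~ Bin(15, 0.5).
Step 4: Two-sided exact p-value = sum of Bin(15,0.5) probabilities at or below the observed probability = 1.000000.
Step 5: alpha = 0.1. fail to reject H0.

n_eff = 15, pos = 7, neg = 8, p = 1.000000, fail to reject H0.


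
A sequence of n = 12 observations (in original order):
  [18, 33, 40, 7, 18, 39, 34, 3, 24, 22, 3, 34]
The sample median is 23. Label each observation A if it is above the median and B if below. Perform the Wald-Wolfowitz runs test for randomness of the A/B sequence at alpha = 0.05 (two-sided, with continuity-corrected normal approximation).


Step 1: Compute median = 23; label A = above, B = below.
Labels in order: BAABBAABABBA  (n_A = 6, n_B = 6)
Step 2: Count runs R = 8.
Step 3: Under H0 (random ordering), E[R] = 2*n_A*n_B/(n_A+n_B) + 1 = 2*6*6/12 + 1 = 7.0000.
        Var[R] = 2*n_A*n_B*(2*n_A*n_B - n_A - n_B) / ((n_A+n_B)^2 * (n_A+n_B-1)) = 4320/1584 = 2.7273.
        SD[R] = 1.6514.
Step 4: Continuity-corrected z = (R - 0.5 - E[R]) / SD[R] = (8 - 0.5 - 7.0000) / 1.6514 = 0.3028.
Step 5: Two-sided p-value via normal approximation = 2*(1 - Phi(|z|)) = 0.762069.
Step 6: alpha = 0.05. fail to reject H0.

R = 8, z = 0.3028, p = 0.762069, fail to reject H0.


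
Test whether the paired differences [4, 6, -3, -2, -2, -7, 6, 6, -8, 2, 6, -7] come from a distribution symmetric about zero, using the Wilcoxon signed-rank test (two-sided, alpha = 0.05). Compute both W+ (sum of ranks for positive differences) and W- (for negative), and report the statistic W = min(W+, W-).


Step 1: Drop any zero differences (none here) and take |d_i|.
|d| = [4, 6, 3, 2, 2, 7, 6, 6, 8, 2, 6, 7]
Step 2: Midrank |d_i| (ties get averaged ranks).
ranks: |4|->5, |6|->7.5, |3|->4, |2|->2, |2|->2, |7|->10.5, |6|->7.5, |6|->7.5, |8|->12, |2|->2, |6|->7.5, |7|->10.5
Step 3: Attach original signs; sum ranks with positive sign and with negative sign.
W+ = 5 + 7.5 + 7.5 + 7.5 + 2 + 7.5 = 37
W- = 4 + 2 + 2 + 10.5 + 12 + 10.5 = 41
(Check: W+ + W- = 78 should equal n(n+1)/2 = 78.)
Step 4: Test statistic W = min(W+, W-) = 37.
Step 5: Ties in |d|, so use the tie-corrected normal approximation.
        E[W] = n(n+1)/4 = 12*13/4 = 39.
        Tie groups: |d|=2 (t=3), |d|=6 (t=4), |d|=7 (t=2); sum(t^3 - t) = 90.
        Var[W] = n(n+1)(2n+1)/24 - sum(t^3-t)/48 = 3900/24 - 90/48 = 160.625.
        z = (W - E[W]) / sqrt(Var[W]) = (37 - 39) / 12.6738 = -0.1578.
        Two-sided p = 2*Phi(z) = 0.874610.
Step 6: alpha = 0.05. fail to reject H0.

W+ = 37, W- = 41, W = min = 37, p = 0.874610, fail to reject H0.


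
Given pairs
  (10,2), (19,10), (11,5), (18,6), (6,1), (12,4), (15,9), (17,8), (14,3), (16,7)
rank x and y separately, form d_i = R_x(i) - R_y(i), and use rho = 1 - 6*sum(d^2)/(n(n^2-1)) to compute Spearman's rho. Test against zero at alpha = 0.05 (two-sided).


Step 1: Rank x and y separately (midranks; no ties here).
rank(x): 10->2, 19->10, 11->3, 18->9, 6->1, 12->4, 15->6, 17->8, 14->5, 16->7
rank(y): 2->2, 10->10, 5->5, 6->6, 1->1, 4->4, 9->9, 8->8, 3->3, 7->7
Step 2: d_i = R_x(i) - R_y(i); compute d_i^2.
  (2-2)^2=0, (10-10)^2=0, (3-5)^2=4, (9-6)^2=9, (1-1)^2=0, (4-4)^2=0, (6-9)^2=9, (8-8)^2=0, (5-3)^2=4, (7-7)^2=0
sum(d^2) = 26.
Step 3: rho = 1 - 6*26 / (10*(10^2 - 1)) = 1 - 156/990 = 0.842424.
Step 4: Under H0, t = rho * sqrt((n-2)/(1-rho^2)) = 4.4222 ~ t(8).
Step 5: Two-sided p-value from the t-distribution with 8 df = 0.002220.
Step 6: alpha = 0.05. reject H0.

rho = 0.8424, p = 0.002220, reject H0 at alpha = 0.05.


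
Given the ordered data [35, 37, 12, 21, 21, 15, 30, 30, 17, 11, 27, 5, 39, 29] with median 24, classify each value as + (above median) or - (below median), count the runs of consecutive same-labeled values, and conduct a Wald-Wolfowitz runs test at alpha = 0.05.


Step 1: Compute median = 24; label A = above, B = below.
Labels in order: AABBBBAABBABAA  (n_A = 7, n_B = 7)
Step 2: Count runs R = 7.
Step 3: Under H0 (random ordering), E[R] = 2*n_A*n_B/(n_A+n_B) + 1 = 2*7*7/14 + 1 = 8.0000.
        Var[R] = 2*n_A*n_B*(2*n_A*n_B - n_A - n_B) / ((n_A+n_B)^2 * (n_A+n_B-1)) = 8232/2548 = 3.2308.
        SD[R] = 1.7974.
Step 4: Continuity-corrected z = (R + 0.5 - E[R]) / SD[R] = (7 + 0.5 - 8.0000) / 1.7974 = -0.2782.
Step 5: Two-sided p-value via normal approximation = 2*(1 - Phi(|z|)) = 0.780879.
Step 6: alpha = 0.05. fail to reject H0.

R = 7, z = -0.2782, p = 0.780879, fail to reject H0.
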